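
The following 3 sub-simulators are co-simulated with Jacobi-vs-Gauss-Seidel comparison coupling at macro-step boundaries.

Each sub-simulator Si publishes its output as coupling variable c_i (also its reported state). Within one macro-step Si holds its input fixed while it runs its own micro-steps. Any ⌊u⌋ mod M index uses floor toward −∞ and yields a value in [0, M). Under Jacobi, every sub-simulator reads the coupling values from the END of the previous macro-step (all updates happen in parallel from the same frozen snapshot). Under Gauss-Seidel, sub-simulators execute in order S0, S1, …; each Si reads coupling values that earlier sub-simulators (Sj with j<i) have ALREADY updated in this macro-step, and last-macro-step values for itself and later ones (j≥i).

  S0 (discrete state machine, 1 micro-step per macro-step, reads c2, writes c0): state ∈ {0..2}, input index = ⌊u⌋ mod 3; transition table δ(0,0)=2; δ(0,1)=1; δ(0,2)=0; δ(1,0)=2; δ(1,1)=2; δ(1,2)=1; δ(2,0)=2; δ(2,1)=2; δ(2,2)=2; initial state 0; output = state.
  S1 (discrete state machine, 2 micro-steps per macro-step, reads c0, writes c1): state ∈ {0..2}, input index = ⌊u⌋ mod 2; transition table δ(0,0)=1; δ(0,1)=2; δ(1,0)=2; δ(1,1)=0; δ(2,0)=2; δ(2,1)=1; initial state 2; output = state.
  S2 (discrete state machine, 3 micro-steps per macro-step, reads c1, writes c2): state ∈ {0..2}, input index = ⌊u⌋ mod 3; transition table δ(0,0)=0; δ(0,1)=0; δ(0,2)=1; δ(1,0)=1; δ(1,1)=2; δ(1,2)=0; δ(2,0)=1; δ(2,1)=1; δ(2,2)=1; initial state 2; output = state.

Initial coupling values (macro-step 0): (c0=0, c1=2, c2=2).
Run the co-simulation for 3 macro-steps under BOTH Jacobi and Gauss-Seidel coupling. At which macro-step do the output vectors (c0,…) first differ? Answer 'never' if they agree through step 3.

[Jacobi] macro 1: S0 reads c2=2 → after 1×micro: 0; S1 reads c0=0 → after 2×micro: 2; S2 reads c1=2 → after 3×micro: 1 ⇒ (c0=0, c1=2, c2=1)
[Jacobi] macro 2: S0 reads c2=1 → after 1×micro: 1; S1 reads c0=0 → after 2×micro: 2; S2 reads c1=2 → after 3×micro: 0 ⇒ (c0=1, c1=2, c2=0)
[Jacobi] macro 3: S0 reads c2=0 → after 1×micro: 2; S1 reads c0=1 → after 2×micro: 0; S2 reads c1=2 → after 3×micro: 1 ⇒ (c0=2, c1=0, c2=1)
[Gauss-Seidel] macro 1: S0 reads c2=2 → after 1×micro: 0; S1 reads c0=0 → after 2×micro: 2; S2 reads c1=2 → after 3×micro: 1 ⇒ (c0=0, c1=2, c2=1)
[Gauss-Seidel] macro 2: S0 reads c2=1 → after 1×micro: 1; S1 reads c0=1 → after 2×micro: 0; S2 reads c1=0 → after 3×micro: 1 ⇒ (c0=1, c1=0, c2=1)
[Gauss-Seidel] macro 3: S0 reads c2=1 → after 1×micro: 2; S1 reads c0=2 → after 2×micro: 2; S2 reads c1=2 → after 3×micro: 0 ⇒ (c0=2, c1=2, c2=0)

first divergence at macro-step: 2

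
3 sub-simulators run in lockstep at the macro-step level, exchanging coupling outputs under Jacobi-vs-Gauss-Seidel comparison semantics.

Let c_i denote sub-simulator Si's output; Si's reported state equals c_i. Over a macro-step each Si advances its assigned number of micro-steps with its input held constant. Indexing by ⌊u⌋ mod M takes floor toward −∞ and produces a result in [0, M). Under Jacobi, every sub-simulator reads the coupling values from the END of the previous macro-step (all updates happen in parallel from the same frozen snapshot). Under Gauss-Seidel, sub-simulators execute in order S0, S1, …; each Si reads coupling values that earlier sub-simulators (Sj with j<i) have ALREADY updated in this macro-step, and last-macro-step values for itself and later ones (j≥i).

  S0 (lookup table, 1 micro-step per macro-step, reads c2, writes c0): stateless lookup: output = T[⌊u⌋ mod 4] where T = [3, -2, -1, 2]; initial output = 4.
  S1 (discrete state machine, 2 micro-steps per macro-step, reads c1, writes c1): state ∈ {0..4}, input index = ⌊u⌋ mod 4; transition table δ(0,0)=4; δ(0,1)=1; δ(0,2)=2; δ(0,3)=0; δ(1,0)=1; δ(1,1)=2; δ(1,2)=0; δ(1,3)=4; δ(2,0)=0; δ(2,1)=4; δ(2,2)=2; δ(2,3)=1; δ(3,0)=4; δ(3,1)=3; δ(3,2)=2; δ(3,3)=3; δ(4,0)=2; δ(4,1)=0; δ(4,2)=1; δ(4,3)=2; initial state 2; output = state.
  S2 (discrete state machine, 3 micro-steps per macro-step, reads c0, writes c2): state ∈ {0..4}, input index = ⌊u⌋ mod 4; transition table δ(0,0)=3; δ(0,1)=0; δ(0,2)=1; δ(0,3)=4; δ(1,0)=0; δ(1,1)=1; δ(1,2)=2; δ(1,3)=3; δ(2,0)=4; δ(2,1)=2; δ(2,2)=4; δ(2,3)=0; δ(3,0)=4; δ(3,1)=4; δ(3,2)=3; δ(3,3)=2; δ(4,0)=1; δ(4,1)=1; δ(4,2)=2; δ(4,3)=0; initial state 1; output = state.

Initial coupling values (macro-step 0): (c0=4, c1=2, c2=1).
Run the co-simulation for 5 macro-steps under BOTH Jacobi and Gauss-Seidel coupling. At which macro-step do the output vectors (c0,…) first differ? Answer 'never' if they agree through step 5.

first divergence at macro-step: 1

[Jacobi] macro 1: S0 reads c2=1 → after 1×micro: -2; S1 reads c1=2 → after 2×micro: 2; S2 reads c0=4 → after 3×micro: 4 ⇒ (c0=-2, c1=2, c2=4)
[Jacobi] macro 2: S0 reads c2=4 → after 1×micro: 3; S1 reads c1=2 → after 2×micro: 2; S2 reads c0=-2 → after 3×micro: 2 ⇒ (c0=3, c1=2, c2=2)
[Jacobi] macro 3: S0 reads c2=2 → after 1×micro: -1; S1 reads c1=2 → after 2×micro: 2; S2 reads c0=3 → after 3×micro: 0 ⇒ (c0=-1, c1=2, c2=0)
[Jacobi] macro 4: S0 reads c2=0 → after 1×micro: 3; S1 reads c1=2 → after 2×micro: 2; S2 reads c0=-1 → after 3×micro: 4 ⇒ (c0=3, c1=2, c2=4)
[Jacobi] macro 5: S0 reads c2=4 → after 1×micro: 3; S1 reads c1=2 → after 2×micro: 2; S2 reads c0=3 → after 3×micro: 0 ⇒ (c0=3, c1=2, c2=0)
[Gauss-Seidel] macro 1: S0 reads c2=1 → after 1×micro: -2; S1 reads c1=2 → after 2×micro: 2; S2 reads c0=-2 → after 3×micro: 2 ⇒ (c0=-2, c1=2, c2=2)
[Gauss-Seidel] macro 2: S0 reads c2=2 → after 1×micro: -1; S1 reads c1=2 → after 2×micro: 2; S2 reads c0=-1 → after 3×micro: 0 ⇒ (c0=-1, c1=2, c2=0)
[Gauss-Seidel] macro 3: S0 reads c2=0 → after 1×micro: 3; S1 reads c1=2 → after 2×micro: 2; S2 reads c0=3 → after 3×micro: 4 ⇒ (c0=3, c1=2, c2=4)
[Gauss-Seidel] macro 4: S0 reads c2=4 → after 1×micro: 3; S1 reads c1=2 → after 2×micro: 2; S2 reads c0=3 → after 3×micro: 0 ⇒ (c0=3, c1=2, c2=0)
[Gauss-Seidel] macro 5: S0 reads c2=0 → after 1×micro: 3; S1 reads c1=2 → after 2×micro: 2; S2 reads c0=3 → after 3×micro: 4 ⇒ (c0=3, c1=2, c2=4)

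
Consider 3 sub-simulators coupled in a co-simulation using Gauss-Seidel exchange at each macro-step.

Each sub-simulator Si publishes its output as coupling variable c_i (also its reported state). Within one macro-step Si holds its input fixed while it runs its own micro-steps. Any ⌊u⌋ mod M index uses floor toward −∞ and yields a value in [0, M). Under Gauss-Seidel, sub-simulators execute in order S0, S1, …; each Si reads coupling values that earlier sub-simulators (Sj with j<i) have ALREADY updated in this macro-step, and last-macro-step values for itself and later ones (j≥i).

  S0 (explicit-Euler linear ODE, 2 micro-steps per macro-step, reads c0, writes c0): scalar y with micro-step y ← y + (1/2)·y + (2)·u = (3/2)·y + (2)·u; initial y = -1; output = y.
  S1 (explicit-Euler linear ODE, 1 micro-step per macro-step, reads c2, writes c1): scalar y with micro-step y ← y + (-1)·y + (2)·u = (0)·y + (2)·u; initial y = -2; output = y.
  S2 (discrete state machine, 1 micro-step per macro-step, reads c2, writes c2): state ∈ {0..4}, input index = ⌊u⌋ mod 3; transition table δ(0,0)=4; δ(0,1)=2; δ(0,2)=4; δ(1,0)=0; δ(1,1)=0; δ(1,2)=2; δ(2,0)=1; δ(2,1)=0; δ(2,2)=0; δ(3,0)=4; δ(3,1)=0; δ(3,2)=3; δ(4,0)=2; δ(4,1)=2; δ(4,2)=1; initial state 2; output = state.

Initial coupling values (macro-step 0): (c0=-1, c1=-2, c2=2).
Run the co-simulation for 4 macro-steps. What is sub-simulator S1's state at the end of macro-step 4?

S1 state at macro-step 4 = 4

macro 1: S0 reads c0=-1 → after 2×micro: -29/4; S1 reads c2=2 → after 1×micro: 4; S2 reads c2=2 → after 1×micro: 0 ⇒ (c0=-29/4, c1=4, c2=0)
macro 2: S0 reads c0=-29/4 → after 2×micro: -841/16; S1 reads c2=0 → after 1×micro: 0; S2 reads c2=0 → after 1×micro: 4 ⇒ (c0=-841/16, c1=0, c2=4)
macro 3: S0 reads c0=-841/16 → after 2×micro: -24389/64; S1 reads c2=4 → after 1×micro: 8; S2 reads c2=4 → after 1×micro: 2 ⇒ (c0=-24389/64, c1=8, c2=2)
macro 4: S0 reads c0=-24389/64 → after 2×micro: -707281/256; S1 reads c2=2 → after 1×micro: 4; S2 reads c2=2 → after 1×micro: 0 ⇒ (c0=-707281/256, c1=4, c2=0)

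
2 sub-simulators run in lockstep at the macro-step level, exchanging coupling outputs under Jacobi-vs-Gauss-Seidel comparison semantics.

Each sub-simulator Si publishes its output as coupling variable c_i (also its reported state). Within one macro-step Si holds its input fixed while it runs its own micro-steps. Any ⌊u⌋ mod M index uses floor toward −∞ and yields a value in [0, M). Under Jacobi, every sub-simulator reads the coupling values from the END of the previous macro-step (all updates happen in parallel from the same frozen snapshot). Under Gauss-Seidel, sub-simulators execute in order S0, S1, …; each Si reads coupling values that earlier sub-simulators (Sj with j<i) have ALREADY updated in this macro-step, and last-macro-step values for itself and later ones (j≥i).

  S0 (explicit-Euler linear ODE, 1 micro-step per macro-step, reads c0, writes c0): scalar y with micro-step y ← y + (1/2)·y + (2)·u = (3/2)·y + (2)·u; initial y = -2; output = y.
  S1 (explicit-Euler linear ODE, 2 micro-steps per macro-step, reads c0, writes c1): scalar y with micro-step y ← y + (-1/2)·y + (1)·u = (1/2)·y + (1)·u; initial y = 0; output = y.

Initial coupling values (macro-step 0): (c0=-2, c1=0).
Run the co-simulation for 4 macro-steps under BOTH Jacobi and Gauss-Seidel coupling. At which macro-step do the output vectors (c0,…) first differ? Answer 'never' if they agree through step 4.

[Jacobi] macro 1: S0 reads c0=-2 → after 1×micro: -7; S1 reads c0=-2 → after 2×micro: -3 ⇒ (c0=-7, c1=-3)
[Jacobi] macro 2: S0 reads c0=-7 → after 1×micro: -49/2; S1 reads c0=-7 → after 2×micro: -45/4 ⇒ (c0=-49/2, c1=-45/4)
[Jacobi] macro 3: S0 reads c0=-49/2 → after 1×micro: -343/4; S1 reads c0=-49/2 → after 2×micro: -633/16 ⇒ (c0=-343/4, c1=-633/16)
[Jacobi] macro 4: S0 reads c0=-343/4 → after 1×micro: -2401/8; S1 reads c0=-343/4 → after 2×micro: -8865/64 ⇒ (c0=-2401/8, c1=-8865/64)
[Gauss-Seidel] macro 1: S0 reads c0=-2 → after 1×micro: -7; S1 reads c0=-7 → after 2×micro: -21/2 ⇒ (c0=-7, c1=-21/2)
[Gauss-Seidel] macro 2: S0 reads c0=-7 → after 1×micro: -49/2; S1 reads c0=-49/2 → after 2×micro: -315/8 ⇒ (c0=-49/2, c1=-315/8)
[Gauss-Seidel] macro 3: S0 reads c0=-49/2 → after 1×micro: -343/4; S1 reads c0=-343/4 → after 2×micro: -4431/32 ⇒ (c0=-343/4, c1=-4431/32)
[Gauss-Seidel] macro 4: S0 reads c0=-343/4 → after 1×micro: -2401/8; S1 reads c0=-2401/8 → after 2×micro: -62055/128 ⇒ (c0=-2401/8, c1=-62055/128)

first divergence at macro-step: 1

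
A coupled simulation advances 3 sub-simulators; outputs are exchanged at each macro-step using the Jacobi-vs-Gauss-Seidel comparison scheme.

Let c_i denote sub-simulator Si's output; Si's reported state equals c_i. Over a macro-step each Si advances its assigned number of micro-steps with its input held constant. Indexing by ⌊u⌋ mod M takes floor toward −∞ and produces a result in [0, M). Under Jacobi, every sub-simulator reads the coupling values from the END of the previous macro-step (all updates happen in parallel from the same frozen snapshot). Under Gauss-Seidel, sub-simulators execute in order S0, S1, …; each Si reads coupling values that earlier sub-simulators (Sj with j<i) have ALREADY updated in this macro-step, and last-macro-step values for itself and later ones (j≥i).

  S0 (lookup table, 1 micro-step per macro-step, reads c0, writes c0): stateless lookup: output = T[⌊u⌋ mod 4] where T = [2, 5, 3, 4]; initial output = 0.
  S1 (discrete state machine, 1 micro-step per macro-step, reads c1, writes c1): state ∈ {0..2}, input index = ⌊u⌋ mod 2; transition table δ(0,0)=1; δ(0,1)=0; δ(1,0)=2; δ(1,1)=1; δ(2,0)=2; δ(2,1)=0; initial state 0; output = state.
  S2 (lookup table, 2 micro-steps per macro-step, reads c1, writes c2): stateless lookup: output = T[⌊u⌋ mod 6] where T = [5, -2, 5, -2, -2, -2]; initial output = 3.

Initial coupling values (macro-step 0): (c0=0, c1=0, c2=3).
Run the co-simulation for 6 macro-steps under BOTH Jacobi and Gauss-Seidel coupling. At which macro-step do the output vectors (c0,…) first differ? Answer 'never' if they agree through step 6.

first divergence at macro-step: 1

[Jacobi] macro 1: S0 reads c0=0 → after 1×micro: 2; S1 reads c1=0 → after 1×micro: 1; S2 reads c1=0 → after 2×micro: 5 ⇒ (c0=2, c1=1, c2=5)
[Jacobi] macro 2: S0 reads c0=2 → after 1×micro: 3; S1 reads c1=1 → after 1×micro: 1; S2 reads c1=1 → after 2×micro: -2 ⇒ (c0=3, c1=1, c2=-2)
[Jacobi] macro 3: S0 reads c0=3 → after 1×micro: 4; S1 reads c1=1 → after 1×micro: 1; S2 reads c1=1 → after 2×micro: -2 ⇒ (c0=4, c1=1, c2=-2)
[Jacobi] macro 4: S0 reads c0=4 → after 1×micro: 2; S1 reads c1=1 → after 1×micro: 1; S2 reads c1=1 → after 2×micro: -2 ⇒ (c0=2, c1=1, c2=-2)
[Jacobi] macro 5: S0 reads c0=2 → after 1×micro: 3; S1 reads c1=1 → after 1×micro: 1; S2 reads c1=1 → after 2×micro: -2 ⇒ (c0=3, c1=1, c2=-2)
[Jacobi] macro 6: S0 reads c0=3 → after 1×micro: 4; S1 reads c1=1 → after 1×micro: 1; S2 reads c1=1 → after 2×micro: -2 ⇒ (c0=4, c1=1, c2=-2)
[Gauss-Seidel] macro 1: S0 reads c0=0 → after 1×micro: 2; S1 reads c1=0 → after 1×micro: 1; S2 reads c1=1 → after 2×micro: -2 ⇒ (c0=2, c1=1, c2=-2)
[Gauss-Seidel] macro 2: S0 reads c0=2 → after 1×micro: 3; S1 reads c1=1 → after 1×micro: 1; S2 reads c1=1 → after 2×micro: -2 ⇒ (c0=3, c1=1, c2=-2)
[Gauss-Seidel] macro 3: S0 reads c0=3 → after 1×micro: 4; S1 reads c1=1 → after 1×micro: 1; S2 reads c1=1 → after 2×micro: -2 ⇒ (c0=4, c1=1, c2=-2)
[Gauss-Seidel] macro 4: S0 reads c0=4 → after 1×micro: 2; S1 reads c1=1 → after 1×micro: 1; S2 reads c1=1 → after 2×micro: -2 ⇒ (c0=2, c1=1, c2=-2)
[Gauss-Seidel] macro 5: S0 reads c0=2 → after 1×micro: 3; S1 reads c1=1 → after 1×micro: 1; S2 reads c1=1 → after 2×micro: -2 ⇒ (c0=3, c1=1, c2=-2)
[Gauss-Seidel] macro 6: S0 reads c0=3 → after 1×micro: 4; S1 reads c1=1 → after 1×micro: 1; S2 reads c1=1 → after 2×micro: -2 ⇒ (c0=4, c1=1, c2=-2)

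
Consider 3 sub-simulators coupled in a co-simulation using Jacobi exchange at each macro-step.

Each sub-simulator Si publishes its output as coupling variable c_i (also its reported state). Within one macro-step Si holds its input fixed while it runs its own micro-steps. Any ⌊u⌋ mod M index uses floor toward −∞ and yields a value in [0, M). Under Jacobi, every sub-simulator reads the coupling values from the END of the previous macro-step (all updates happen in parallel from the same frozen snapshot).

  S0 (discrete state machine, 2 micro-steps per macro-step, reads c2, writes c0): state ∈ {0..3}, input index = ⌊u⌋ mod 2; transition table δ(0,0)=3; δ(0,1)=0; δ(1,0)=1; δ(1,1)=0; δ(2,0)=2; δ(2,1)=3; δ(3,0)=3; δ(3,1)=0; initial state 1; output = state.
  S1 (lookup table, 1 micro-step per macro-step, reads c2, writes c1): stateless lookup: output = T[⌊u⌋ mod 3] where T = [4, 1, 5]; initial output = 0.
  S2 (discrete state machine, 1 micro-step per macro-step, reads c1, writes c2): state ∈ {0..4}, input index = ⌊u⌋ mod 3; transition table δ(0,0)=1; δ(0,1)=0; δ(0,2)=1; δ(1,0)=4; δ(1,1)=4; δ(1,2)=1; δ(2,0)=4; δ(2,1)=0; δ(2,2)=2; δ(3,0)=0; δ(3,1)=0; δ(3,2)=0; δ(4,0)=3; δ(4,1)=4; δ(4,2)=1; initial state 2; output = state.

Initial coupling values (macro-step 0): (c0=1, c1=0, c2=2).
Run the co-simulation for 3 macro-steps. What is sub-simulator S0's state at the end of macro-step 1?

S0 state at macro-step 1 = 1

macro 1: S0 reads c2=2 → after 2×micro: 1; S1 reads c2=2 → after 1×micro: 5; S2 reads c1=0 → after 1×micro: 4 ⇒ (c0=1, c1=5, c2=4)
macro 2: S0 reads c2=4 → after 2×micro: 1; S1 reads c2=4 → after 1×micro: 1; S2 reads c1=5 → after 1×micro: 1 ⇒ (c0=1, c1=1, c2=1)
macro 3: S0 reads c2=1 → after 2×micro: 0; S1 reads c2=1 → after 1×micro: 1; S2 reads c1=1 → after 1×micro: 4 ⇒ (c0=0, c1=1, c2=4)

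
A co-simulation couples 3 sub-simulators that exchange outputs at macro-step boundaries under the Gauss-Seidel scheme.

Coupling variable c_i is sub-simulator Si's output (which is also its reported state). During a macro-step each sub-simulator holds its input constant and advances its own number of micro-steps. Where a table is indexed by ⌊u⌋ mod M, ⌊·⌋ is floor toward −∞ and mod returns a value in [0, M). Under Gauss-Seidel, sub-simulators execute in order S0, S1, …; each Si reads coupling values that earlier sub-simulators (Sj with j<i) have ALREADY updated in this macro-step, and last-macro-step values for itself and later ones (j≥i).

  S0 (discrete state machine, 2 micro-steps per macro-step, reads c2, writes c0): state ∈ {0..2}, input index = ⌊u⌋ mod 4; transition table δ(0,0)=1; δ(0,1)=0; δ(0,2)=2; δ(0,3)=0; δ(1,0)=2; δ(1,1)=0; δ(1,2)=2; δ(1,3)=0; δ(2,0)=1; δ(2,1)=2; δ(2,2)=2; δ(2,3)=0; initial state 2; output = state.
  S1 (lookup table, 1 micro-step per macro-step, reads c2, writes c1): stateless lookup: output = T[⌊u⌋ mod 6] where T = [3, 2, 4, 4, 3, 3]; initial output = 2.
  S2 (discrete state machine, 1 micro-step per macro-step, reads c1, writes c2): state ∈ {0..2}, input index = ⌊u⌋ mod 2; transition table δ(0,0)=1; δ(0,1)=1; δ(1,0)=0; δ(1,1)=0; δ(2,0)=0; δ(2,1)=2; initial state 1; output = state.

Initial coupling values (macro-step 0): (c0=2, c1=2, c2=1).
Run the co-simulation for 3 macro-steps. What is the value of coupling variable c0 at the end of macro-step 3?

c0 at macro-step 3 = 2

macro 1: S0 reads c2=1 → after 2×micro: 2; S1 reads c2=1 → after 1×micro: 2; S2 reads c1=2 → after 1×micro: 0 ⇒ (c0=2, c1=2, c2=0)
macro 2: S0 reads c2=0 → after 2×micro: 2; S1 reads c2=0 → after 1×micro: 3; S2 reads c1=3 → after 1×micro: 1 ⇒ (c0=2, c1=3, c2=1)
macro 3: S0 reads c2=1 → after 2×micro: 2; S1 reads c2=1 → after 1×micro: 2; S2 reads c1=2 → after 1×micro: 0 ⇒ (c0=2, c1=2, c2=0)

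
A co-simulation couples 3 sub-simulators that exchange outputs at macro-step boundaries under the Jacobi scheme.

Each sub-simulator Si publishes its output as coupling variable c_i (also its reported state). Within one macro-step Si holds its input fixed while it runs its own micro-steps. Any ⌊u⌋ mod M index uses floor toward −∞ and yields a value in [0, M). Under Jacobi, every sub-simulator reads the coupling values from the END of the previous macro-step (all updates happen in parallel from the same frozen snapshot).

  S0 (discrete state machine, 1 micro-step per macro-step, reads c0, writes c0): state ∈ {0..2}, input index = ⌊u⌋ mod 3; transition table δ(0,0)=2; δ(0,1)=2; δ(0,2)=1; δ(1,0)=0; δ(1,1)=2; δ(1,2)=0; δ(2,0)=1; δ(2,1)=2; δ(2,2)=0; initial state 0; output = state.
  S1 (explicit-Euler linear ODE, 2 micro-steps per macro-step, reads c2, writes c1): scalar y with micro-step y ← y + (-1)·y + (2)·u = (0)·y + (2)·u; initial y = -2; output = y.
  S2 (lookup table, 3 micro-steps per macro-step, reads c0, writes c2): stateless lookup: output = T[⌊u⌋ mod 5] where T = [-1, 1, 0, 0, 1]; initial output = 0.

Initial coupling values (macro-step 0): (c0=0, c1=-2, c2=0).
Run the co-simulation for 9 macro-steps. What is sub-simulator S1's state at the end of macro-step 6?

macro 1: S0 reads c0=0 → after 1×micro: 2; S1 reads c2=0 → after 2×micro: 0; S2 reads c0=0 → after 3×micro: -1 ⇒ (c0=2, c1=0, c2=-1)
macro 2: S0 reads c0=2 → after 1×micro: 0; S1 reads c2=-1 → after 2×micro: -2; S2 reads c0=2 → after 3×micro: 0 ⇒ (c0=0, c1=-2, c2=0)
macro 3: S0 reads c0=0 → after 1×micro: 2; S1 reads c2=0 → after 2×micro: 0; S2 reads c0=0 → after 3×micro: -1 ⇒ (c0=2, c1=0, c2=-1)
macro 4: S0 reads c0=2 → after 1×micro: 0; S1 reads c2=-1 → after 2×micro: -2; S2 reads c0=2 → after 3×micro: 0 ⇒ (c0=0, c1=-2, c2=0)
macro 5: S0 reads c0=0 → after 1×micro: 2; S1 reads c2=0 → after 2×micro: 0; S2 reads c0=0 → after 3×micro: -1 ⇒ (c0=2, c1=0, c2=-1)
macro 6: S0 reads c0=2 → after 1×micro: 0; S1 reads c2=-1 → after 2×micro: -2; S2 reads c0=2 → after 3×micro: 0 ⇒ (c0=0, c1=-2, c2=0)
macro 7: S0 reads c0=0 → after 1×micro: 2; S1 reads c2=0 → after 2×micro: 0; S2 reads c0=0 → after 3×micro: -1 ⇒ (c0=2, c1=0, c2=-1)
macro 8: S0 reads c0=2 → after 1×micro: 0; S1 reads c2=-1 → after 2×micro: -2; S2 reads c0=2 → after 3×micro: 0 ⇒ (c0=0, c1=-2, c2=0)
macro 9: S0 reads c0=0 → after 1×micro: 2; S1 reads c2=0 → after 2×micro: 0; S2 reads c0=0 → after 3×micro: -1 ⇒ (c0=2, c1=0, c2=-1)

S1 state at macro-step 6 = -2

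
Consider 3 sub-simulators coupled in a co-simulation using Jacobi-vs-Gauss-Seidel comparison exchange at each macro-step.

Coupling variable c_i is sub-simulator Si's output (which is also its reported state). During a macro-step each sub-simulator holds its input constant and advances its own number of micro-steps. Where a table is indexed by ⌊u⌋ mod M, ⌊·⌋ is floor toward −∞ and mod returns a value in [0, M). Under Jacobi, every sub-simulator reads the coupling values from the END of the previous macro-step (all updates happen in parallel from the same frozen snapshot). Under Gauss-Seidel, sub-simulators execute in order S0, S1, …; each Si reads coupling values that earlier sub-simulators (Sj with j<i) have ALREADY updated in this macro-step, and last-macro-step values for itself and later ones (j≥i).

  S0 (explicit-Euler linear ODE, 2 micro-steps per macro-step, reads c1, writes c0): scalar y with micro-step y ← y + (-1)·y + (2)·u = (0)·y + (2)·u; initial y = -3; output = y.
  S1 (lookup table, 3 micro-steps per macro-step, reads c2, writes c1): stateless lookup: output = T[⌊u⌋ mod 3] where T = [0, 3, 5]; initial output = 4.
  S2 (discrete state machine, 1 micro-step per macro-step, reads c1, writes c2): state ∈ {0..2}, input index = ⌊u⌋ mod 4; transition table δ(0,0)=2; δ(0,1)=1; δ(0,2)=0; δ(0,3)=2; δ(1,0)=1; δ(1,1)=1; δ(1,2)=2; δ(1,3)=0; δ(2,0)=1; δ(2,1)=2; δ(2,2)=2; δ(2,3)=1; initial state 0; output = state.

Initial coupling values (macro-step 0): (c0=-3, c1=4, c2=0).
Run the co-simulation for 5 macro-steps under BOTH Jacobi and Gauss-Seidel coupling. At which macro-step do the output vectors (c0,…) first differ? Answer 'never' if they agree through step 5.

[Jacobi] macro 1: S0 reads c1=4 → after 2×micro: 8; S1 reads c2=0 → after 3×micro: 0; S2 reads c1=4 → after 1×micro: 2 ⇒ (c0=8, c1=0, c2=2)
[Jacobi] macro 2: S0 reads c1=0 → after 2×micro: 0; S1 reads c2=2 → after 3×micro: 5; S2 reads c1=0 → after 1×micro: 1 ⇒ (c0=0, c1=5, c2=1)
[Jacobi] macro 3: S0 reads c1=5 → after 2×micro: 10; S1 reads c2=1 → after 3×micro: 3; S2 reads c1=5 → after 1×micro: 1 ⇒ (c0=10, c1=3, c2=1)
[Jacobi] macro 4: S0 reads c1=3 → after 2×micro: 6; S1 reads c2=1 → after 3×micro: 3; S2 reads c1=3 → after 1×micro: 0 ⇒ (c0=6, c1=3, c2=0)
[Jacobi] macro 5: S0 reads c1=3 → after 2×micro: 6; S1 reads c2=0 → after 3×micro: 0; S2 reads c1=3 → after 1×micro: 2 ⇒ (c0=6, c1=0, c2=2)
[Gauss-Seidel] macro 1: S0 reads c1=4 → after 2×micro: 8; S1 reads c2=0 → after 3×micro: 0; S2 reads c1=0 → after 1×micro: 2 ⇒ (c0=8, c1=0, c2=2)
[Gauss-Seidel] macro 2: S0 reads c1=0 → after 2×micro: 0; S1 reads c2=2 → after 3×micro: 5; S2 reads c1=5 → after 1×micro: 2 ⇒ (c0=0, c1=5, c2=2)
[Gauss-Seidel] macro 3: S0 reads c1=5 → after 2×micro: 10; S1 reads c2=2 → after 3×micro: 5; S2 reads c1=5 → after 1×micro: 2 ⇒ (c0=10, c1=5, c2=2)
[Gauss-Seidel] macro 4: S0 reads c1=5 → after 2×micro: 10; S1 reads c2=2 → after 3×micro: 5; S2 reads c1=5 → after 1×micro: 2 ⇒ (c0=10, c1=5, c2=2)
[Gauss-Seidel] macro 5: S0 reads c1=5 → after 2×micro: 10; S1 reads c2=2 → after 3×micro: 5; S2 reads c1=5 → after 1×micro: 2 ⇒ (c0=10, c1=5, c2=2)

first divergence at macro-step: 2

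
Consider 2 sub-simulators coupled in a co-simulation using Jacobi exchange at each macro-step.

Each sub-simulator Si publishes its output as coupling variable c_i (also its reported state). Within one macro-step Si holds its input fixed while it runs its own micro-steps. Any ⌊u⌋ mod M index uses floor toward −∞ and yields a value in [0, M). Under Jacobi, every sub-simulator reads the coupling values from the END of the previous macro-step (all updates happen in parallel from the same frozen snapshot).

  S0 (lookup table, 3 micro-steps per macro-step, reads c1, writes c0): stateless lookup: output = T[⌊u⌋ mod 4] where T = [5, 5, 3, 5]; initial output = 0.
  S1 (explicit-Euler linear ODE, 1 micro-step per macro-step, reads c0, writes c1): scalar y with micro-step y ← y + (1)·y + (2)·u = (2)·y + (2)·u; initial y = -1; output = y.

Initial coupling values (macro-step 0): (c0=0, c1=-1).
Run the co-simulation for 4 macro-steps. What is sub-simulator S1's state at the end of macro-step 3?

macro 1: S0 reads c1=-1 → after 3×micro: 5; S1 reads c0=0 → after 1×micro: -2 ⇒ (c0=5, c1=-2)
macro 2: S0 reads c1=-2 → after 3×micro: 3; S1 reads c0=5 → after 1×micro: 6 ⇒ (c0=3, c1=6)
macro 3: S0 reads c1=6 → after 3×micro: 3; S1 reads c0=3 → after 1×micro: 18 ⇒ (c0=3, c1=18)
macro 4: S0 reads c1=18 → after 3×micro: 3; S1 reads c0=3 → after 1×micro: 42 ⇒ (c0=3, c1=42)

S1 state at macro-step 3 = 18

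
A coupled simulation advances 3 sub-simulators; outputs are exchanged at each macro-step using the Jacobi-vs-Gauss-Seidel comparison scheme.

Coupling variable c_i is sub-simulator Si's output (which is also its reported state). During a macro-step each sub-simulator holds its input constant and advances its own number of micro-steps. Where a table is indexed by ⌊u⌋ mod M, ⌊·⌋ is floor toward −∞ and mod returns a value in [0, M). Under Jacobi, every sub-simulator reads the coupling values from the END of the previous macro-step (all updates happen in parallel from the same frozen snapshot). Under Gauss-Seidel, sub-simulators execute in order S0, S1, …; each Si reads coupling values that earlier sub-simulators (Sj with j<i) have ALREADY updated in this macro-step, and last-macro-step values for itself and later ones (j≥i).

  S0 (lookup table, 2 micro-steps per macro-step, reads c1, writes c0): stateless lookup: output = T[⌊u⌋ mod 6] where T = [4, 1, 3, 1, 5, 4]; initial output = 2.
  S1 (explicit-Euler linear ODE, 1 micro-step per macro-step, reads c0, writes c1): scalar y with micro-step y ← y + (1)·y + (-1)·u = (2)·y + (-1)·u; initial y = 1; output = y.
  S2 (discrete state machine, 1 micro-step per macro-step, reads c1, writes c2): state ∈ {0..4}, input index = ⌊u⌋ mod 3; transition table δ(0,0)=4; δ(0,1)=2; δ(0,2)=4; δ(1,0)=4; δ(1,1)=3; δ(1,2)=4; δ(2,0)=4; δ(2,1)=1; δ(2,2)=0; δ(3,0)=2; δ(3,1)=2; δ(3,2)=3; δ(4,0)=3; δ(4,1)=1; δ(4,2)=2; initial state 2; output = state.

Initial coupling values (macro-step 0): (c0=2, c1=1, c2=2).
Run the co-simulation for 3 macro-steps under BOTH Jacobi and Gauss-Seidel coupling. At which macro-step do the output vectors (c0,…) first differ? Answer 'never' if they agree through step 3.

first divergence at macro-step: 1

[Jacobi] macro 1: S0 reads c1=1 → after 2×micro: 1; S1 reads c0=2 → after 1×micro: 0; S2 reads c1=1 → after 1×micro: 1 ⇒ (c0=1, c1=0, c2=1)
[Jacobi] macro 2: S0 reads c1=0 → after 2×micro: 4; S1 reads c0=1 → after 1×micro: -1; S2 reads c1=0 → after 1×micro: 4 ⇒ (c0=4, c1=-1, c2=4)
[Jacobi] macro 3: S0 reads c1=-1 → after 2×micro: 4; S1 reads c0=4 → after 1×micro: -6; S2 reads c1=-1 → after 1×micro: 2 ⇒ (c0=4, c1=-6, c2=2)
[Gauss-Seidel] macro 1: S0 reads c1=1 → after 2×micro: 1; S1 reads c0=1 → after 1×micro: 1; S2 reads c1=1 → after 1×micro: 1 ⇒ (c0=1, c1=1, c2=1)
[Gauss-Seidel] macro 2: S0 reads c1=1 → after 2×micro: 1; S1 reads c0=1 → after 1×micro: 1; S2 reads c1=1 → after 1×micro: 3 ⇒ (c0=1, c1=1, c2=3)
[Gauss-Seidel] macro 3: S0 reads c1=1 → after 2×micro: 1; S1 reads c0=1 → after 1×micro: 1; S2 reads c1=1 → after 1×micro: 2 ⇒ (c0=1, c1=1, c2=2)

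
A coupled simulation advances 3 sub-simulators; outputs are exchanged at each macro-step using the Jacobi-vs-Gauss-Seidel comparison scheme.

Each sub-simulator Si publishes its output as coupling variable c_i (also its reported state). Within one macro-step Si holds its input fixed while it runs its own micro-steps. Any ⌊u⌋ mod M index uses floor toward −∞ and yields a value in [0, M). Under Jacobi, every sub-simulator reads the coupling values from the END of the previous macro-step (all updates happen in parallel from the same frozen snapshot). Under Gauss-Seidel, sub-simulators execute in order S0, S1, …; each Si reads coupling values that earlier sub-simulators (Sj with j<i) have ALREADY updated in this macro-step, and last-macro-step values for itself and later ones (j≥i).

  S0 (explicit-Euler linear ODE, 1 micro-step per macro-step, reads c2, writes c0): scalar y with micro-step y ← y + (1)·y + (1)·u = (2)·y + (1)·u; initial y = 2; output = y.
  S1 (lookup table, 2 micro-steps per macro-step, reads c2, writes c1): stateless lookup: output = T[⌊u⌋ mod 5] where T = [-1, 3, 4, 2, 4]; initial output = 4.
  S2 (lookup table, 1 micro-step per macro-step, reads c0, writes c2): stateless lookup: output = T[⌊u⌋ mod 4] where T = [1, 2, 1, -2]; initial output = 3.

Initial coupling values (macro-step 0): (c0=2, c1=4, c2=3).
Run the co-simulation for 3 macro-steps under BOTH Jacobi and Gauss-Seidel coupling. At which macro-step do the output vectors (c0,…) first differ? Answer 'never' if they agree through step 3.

[Jacobi] macro 1: S0 reads c2=3 → after 1×micro: 7; S1 reads c2=3 → after 2×micro: 2; S2 reads c0=2 → after 1×micro: 1 ⇒ (c0=7, c1=2, c2=1)
[Jacobi] macro 2: S0 reads c2=1 → after 1×micro: 15; S1 reads c2=1 → after 2×micro: 3; S2 reads c0=7 → after 1×micro: -2 ⇒ (c0=15, c1=3, c2=-2)
[Jacobi] macro 3: S0 reads c2=-2 → after 1×micro: 28; S1 reads c2=-2 → after 2×micro: 2; S2 reads c0=15 → after 1×micro: -2 ⇒ (c0=28, c1=2, c2=-2)
[Gauss-Seidel] macro 1: S0 reads c2=3 → after 1×micro: 7; S1 reads c2=3 → after 2×micro: 2; S2 reads c0=7 → after 1×micro: -2 ⇒ (c0=7, c1=2, c2=-2)
[Gauss-Seidel] macro 2: S0 reads c2=-2 → after 1×micro: 12; S1 reads c2=-2 → after 2×micro: 2; S2 reads c0=12 → after 1×micro: 1 ⇒ (c0=12, c1=2, c2=1)
[Gauss-Seidel] macro 3: S0 reads c2=1 → after 1×micro: 25; S1 reads c2=1 → after 2×micro: 3; S2 reads c0=25 → after 1×micro: 2 ⇒ (c0=25, c1=3, c2=2)

first divergence at macro-step: 1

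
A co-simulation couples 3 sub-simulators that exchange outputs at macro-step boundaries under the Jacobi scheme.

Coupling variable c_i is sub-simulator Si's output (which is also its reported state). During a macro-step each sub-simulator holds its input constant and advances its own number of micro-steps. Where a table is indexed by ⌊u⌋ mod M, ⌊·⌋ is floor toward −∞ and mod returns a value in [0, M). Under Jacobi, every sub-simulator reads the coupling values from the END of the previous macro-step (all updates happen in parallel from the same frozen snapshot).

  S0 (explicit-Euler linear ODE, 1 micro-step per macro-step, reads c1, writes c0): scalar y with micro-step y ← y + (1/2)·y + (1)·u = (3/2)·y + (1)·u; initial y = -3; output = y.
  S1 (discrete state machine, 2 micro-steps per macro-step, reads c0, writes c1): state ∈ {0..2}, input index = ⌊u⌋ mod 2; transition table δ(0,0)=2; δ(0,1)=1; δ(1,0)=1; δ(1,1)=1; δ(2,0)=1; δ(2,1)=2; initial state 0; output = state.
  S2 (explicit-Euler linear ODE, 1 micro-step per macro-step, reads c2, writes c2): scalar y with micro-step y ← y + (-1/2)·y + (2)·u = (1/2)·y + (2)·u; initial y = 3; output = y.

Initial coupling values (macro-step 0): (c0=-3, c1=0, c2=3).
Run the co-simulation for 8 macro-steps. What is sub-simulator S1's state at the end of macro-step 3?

macro 1: S0 reads c1=0 → after 1×micro: -9/2; S1 reads c0=-3 → after 2×micro: 1; S2 reads c2=3 → after 1×micro: 15/2 ⇒ (c0=-9/2, c1=1, c2=15/2)
macro 2: S0 reads c1=1 → after 1×micro: -23/4; S1 reads c0=-9/2 → after 2×micro: 1; S2 reads c2=15/2 → after 1×micro: 75/4 ⇒ (c0=-23/4, c1=1, c2=75/4)
macro 3: S0 reads c1=1 → after 1×micro: -61/8; S1 reads c0=-23/4 → after 2×micro: 1; S2 reads c2=75/4 → after 1×micro: 375/8 ⇒ (c0=-61/8, c1=1, c2=375/8)
macro 4: S0 reads c1=1 → after 1×micro: -167/16; S1 reads c0=-61/8 → after 2×micro: 1; S2 reads c2=375/8 → after 1×micro: 1875/16 ⇒ (c0=-167/16, c1=1, c2=1875/16)
macro 5: S0 reads c1=1 → after 1×micro: -469/32; S1 reads c0=-167/16 → after 2×micro: 1; S2 reads c2=1875/16 → after 1×micro: 9375/32 ⇒ (c0=-469/32, c1=1, c2=9375/32)
macro 6: S0 reads c1=1 → after 1×micro: -1343/64; S1 reads c0=-469/32 → after 2×micro: 1; S2 reads c2=9375/32 → after 1×micro: 46875/64 ⇒ (c0=-1343/64, c1=1, c2=46875/64)
macro 7: S0 reads c1=1 → after 1×micro: -3901/128; S1 reads c0=-1343/64 → after 2×micro: 1; S2 reads c2=46875/64 → after 1×micro: 234375/128 ⇒ (c0=-3901/128, c1=1, c2=234375/128)
macro 8: S0 reads c1=1 → after 1×micro: -11447/256; S1 reads c0=-3901/128 → after 2×micro: 1; S2 reads c2=234375/128 → after 1×micro: 1171875/256 ⇒ (c0=-11447/256, c1=1, c2=1171875/256)

S1 state at macro-step 3 = 1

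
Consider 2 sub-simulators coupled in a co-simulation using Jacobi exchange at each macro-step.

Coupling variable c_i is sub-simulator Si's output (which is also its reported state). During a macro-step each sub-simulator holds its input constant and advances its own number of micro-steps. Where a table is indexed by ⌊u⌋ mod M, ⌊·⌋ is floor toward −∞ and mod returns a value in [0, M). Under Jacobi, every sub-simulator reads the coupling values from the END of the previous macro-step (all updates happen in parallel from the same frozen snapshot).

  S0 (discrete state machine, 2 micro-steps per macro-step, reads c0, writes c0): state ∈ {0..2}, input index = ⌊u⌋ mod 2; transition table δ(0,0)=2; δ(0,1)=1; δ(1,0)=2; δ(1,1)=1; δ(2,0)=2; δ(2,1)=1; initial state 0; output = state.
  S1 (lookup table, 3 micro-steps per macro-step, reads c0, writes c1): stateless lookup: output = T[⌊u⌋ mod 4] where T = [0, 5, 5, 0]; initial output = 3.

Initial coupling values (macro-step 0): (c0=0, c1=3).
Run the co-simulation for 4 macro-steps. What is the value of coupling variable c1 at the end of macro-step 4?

macro 1: S0 reads c0=0 → after 2×micro: 2; S1 reads c0=0 → after 3×micro: 0 ⇒ (c0=2, c1=0)
macro 2: S0 reads c0=2 → after 2×micro: 2; S1 reads c0=2 → after 3×micro: 5 ⇒ (c0=2, c1=5)
macro 3: S0 reads c0=2 → after 2×micro: 2; S1 reads c0=2 → after 3×micro: 5 ⇒ (c0=2, c1=5)
macro 4: S0 reads c0=2 → after 2×micro: 2; S1 reads c0=2 → after 3×micro: 5 ⇒ (c0=2, c1=5)

c1 at macro-step 4 = 5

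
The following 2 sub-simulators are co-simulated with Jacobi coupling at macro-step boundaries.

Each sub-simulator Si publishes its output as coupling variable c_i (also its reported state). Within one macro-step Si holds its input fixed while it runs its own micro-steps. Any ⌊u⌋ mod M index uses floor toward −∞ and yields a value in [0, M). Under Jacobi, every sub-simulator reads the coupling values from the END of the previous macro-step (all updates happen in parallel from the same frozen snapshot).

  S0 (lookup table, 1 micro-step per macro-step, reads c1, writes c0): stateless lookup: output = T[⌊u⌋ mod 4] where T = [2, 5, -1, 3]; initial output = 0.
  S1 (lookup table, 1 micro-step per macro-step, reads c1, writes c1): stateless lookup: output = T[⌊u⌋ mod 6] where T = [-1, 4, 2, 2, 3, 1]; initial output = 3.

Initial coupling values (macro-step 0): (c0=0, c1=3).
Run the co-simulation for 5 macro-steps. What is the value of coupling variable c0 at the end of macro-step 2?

macro 1: S0 reads c1=3 → after 1×micro: 3; S1 reads c1=3 → after 1×micro: 2 ⇒ (c0=3, c1=2)
macro 2: S0 reads c1=2 → after 1×micro: -1; S1 reads c1=2 → after 1×micro: 2 ⇒ (c0=-1, c1=2)
macro 3: S0 reads c1=2 → after 1×micro: -1; S1 reads c1=2 → after 1×micro: 2 ⇒ (c0=-1, c1=2)
macro 4: S0 reads c1=2 → after 1×micro: -1; S1 reads c1=2 → after 1×micro: 2 ⇒ (c0=-1, c1=2)
macro 5: S0 reads c1=2 → after 1×micro: -1; S1 reads c1=2 → after 1×micro: 2 ⇒ (c0=-1, c1=2)

c0 at macro-step 2 = -1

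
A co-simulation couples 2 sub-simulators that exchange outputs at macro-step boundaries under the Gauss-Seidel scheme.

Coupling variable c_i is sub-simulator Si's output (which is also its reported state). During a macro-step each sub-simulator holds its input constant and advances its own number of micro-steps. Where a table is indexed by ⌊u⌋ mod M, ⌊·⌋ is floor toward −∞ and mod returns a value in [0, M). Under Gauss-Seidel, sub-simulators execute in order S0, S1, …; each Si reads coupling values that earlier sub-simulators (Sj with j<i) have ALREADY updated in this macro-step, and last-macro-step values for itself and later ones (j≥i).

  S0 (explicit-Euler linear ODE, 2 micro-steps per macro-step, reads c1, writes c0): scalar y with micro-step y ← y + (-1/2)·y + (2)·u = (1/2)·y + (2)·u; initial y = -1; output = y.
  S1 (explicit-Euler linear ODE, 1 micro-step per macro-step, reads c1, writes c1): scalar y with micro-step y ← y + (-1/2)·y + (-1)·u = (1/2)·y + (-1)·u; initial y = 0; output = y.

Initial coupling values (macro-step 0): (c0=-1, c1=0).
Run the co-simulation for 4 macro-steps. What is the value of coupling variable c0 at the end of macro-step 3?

macro 1: S0 reads c1=0 → after 2×micro: -1/4; S1 reads c1=0 → after 1×micro: 0 ⇒ (c0=-1/4, c1=0)
macro 2: S0 reads c1=0 → after 2×micro: -1/16; S1 reads c1=0 → after 1×micro: 0 ⇒ (c0=-1/16, c1=0)
macro 3: S0 reads c1=0 → after 2×micro: -1/64; S1 reads c1=0 → after 1×micro: 0 ⇒ (c0=-1/64, c1=0)
macro 4: S0 reads c1=0 → after 2×micro: -1/256; S1 reads c1=0 → after 1×micro: 0 ⇒ (c0=-1/256, c1=0)

c0 at macro-step 3 = -1/64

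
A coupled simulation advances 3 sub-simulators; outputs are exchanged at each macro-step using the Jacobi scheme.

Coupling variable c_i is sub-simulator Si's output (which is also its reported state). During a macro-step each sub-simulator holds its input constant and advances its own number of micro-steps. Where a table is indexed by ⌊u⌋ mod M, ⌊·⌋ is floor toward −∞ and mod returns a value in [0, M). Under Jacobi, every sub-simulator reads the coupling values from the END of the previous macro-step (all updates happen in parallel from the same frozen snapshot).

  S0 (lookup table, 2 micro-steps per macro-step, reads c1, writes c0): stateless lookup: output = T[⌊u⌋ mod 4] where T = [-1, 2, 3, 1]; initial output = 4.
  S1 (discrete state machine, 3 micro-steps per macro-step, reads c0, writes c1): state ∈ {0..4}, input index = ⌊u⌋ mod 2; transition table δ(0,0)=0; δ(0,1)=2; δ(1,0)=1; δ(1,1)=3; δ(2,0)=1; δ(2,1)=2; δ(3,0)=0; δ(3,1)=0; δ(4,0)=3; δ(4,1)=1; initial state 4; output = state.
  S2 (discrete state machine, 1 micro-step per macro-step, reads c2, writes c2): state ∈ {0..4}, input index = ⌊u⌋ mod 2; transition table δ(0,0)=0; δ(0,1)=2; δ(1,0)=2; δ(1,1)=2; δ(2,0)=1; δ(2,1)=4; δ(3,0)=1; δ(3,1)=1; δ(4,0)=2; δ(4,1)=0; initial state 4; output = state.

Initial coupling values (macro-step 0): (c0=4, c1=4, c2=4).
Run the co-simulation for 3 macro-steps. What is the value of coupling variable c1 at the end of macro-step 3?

macro 1: S0 reads c1=4 → after 2×micro: -1; S1 reads c0=4 → after 3×micro: 0; S2 reads c2=4 → after 1×micro: 2 ⇒ (c0=-1, c1=0, c2=2)
macro 2: S0 reads c1=0 → after 2×micro: -1; S1 reads c0=-1 → after 3×micro: 2; S2 reads c2=2 → after 1×micro: 1 ⇒ (c0=-1, c1=2, c2=1)
macro 3: S0 reads c1=2 → after 2×micro: 3; S1 reads c0=-1 → after 3×micro: 2; S2 reads c2=1 → after 1×micro: 2 ⇒ (c0=3, c1=2, c2=2)

c1 at macro-step 3 = 2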